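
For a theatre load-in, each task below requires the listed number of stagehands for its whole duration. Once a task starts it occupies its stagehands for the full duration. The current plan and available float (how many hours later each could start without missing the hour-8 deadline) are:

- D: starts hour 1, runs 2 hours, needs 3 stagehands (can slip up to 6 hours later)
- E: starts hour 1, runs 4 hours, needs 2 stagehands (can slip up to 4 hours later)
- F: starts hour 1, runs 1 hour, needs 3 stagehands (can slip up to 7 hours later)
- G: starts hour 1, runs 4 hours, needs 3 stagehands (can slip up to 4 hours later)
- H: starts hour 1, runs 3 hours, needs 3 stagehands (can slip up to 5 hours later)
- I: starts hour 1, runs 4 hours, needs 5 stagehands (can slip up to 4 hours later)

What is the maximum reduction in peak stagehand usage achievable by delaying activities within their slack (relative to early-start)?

Early-start peak: h1:19  h2:16  h3:13  h4:10  h5:0  h6:0  h7:0  h8:0 ⇒ 19.
Leveled (D@1, E@1, F@1, G@2, H@6, I@5): h1:8  h2:8  h3:5  h4:5  h5:8  h6:8  h7:8  h8:8 ⇒ 8.
Reduction 19 − 8 = 11.

11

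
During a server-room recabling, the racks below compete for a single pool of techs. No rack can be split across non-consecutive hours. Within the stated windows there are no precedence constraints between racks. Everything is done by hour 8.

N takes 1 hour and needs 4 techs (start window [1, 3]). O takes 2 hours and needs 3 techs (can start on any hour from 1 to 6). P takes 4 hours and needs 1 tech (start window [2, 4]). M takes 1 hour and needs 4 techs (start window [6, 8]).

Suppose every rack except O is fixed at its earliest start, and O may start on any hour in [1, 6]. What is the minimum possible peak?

4

O@1: h1:7  h2:4  h3:1  h4:1  h5:1  h6:4  h7:0  h8:0 → peak 7
O@2: h1:4  h2:4  h3:4  h4:1  h5:1  h6:4  h7:0  h8:0 → peak 4
O@3: h1:4  h2:1  h3:4  h4:4  h5:1  h6:4  h7:0  h8:0 → peak 4
O@4: h1:4  h2:1  h3:1  h4:4  h5:4  h6:4  h7:0  h8:0 → peak 4
O@5: h1:4  h2:1  h3:1  h4:1  h5:4  h6:7  h7:0  h8:0 → peak 7
O@6: h1:4  h2:1  h3:1  h4:1  h5:1  h6:7  h7:3  h8:0 → peak 7
Best is O@2, peak 4.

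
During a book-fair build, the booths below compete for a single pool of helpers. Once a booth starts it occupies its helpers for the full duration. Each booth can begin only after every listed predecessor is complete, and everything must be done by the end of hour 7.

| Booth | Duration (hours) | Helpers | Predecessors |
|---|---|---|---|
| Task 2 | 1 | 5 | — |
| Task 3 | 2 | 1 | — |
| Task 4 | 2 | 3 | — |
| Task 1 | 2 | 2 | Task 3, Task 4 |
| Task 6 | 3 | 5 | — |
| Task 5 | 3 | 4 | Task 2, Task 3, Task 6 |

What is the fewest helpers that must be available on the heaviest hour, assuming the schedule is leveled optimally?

Early-start (Task 2@1, Task 3@1, Task 4@1, Task 1@3, Task 6@1, Task 5@4) gives peak 14: h1:14  h2:9  h3:7  h4:6  h5:4  h6:4  h7:0.
Shift Task 4→3, Task 1→5, Task 6→2, Task 5→5.
Schedule Task 2@1, Task 3@1, Task 4@3, Task 1@5, Task 6@2, Task 5@5: h1:6  h2:6  h3:8  h4:8  h5:6  h6:6  h7:4 — peak 8.

8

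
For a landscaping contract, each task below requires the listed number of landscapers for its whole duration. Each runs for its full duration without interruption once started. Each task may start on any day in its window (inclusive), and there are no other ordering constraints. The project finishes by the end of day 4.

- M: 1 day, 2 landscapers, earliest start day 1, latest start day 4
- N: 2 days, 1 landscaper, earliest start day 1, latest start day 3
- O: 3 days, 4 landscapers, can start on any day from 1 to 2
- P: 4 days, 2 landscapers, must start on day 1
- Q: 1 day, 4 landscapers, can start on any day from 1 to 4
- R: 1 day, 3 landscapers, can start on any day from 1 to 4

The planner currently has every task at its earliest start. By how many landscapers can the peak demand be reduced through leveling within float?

Early-start peak: d1:16  d2:7  d3:6  d4:2 ⇒ 16.
Leveled (M@1, N@1, O@1, P@1, Q@4, R@3): d1:9  d2:7  d3:9  d4:6 ⇒ 9.
Reduction 16 − 9 = 7.

7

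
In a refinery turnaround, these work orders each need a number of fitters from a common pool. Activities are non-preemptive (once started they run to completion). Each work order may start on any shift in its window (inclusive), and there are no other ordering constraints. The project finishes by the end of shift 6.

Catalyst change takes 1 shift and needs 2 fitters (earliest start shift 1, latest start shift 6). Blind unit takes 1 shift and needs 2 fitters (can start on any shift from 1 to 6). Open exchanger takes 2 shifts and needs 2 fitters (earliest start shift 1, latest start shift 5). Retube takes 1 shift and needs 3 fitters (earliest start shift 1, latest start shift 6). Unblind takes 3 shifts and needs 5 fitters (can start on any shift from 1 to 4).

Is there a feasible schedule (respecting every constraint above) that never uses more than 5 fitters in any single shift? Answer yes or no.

Schedule Catalyst change@1, Blind unit@1, Open exchanger@2, Retube@2, Unblind@4: s1:4  s2:5  s3:2  s4:5  s5:5  s6:5 — peak 5 ≤ 5.

yes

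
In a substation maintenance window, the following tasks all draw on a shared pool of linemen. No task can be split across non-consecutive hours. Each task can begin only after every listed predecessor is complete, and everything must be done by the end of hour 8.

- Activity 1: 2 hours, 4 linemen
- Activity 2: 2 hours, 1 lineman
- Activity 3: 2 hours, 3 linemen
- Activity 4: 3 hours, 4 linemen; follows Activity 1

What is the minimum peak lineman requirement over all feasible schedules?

Early-start (Activity 1@1, Activity 2@1, Activity 3@1, Activity 4@3) gives peak 8: h1:8  h2:8  h3:4  h4:4  h5:4  h6:0  h7:0  h8:0.
Shift Activity 2→3, Activity 3→3, Activity 4→5.
Schedule Activity 1@1, Activity 2@3, Activity 3@3, Activity 4@5: h1:4  h2:4  h3:4  h4:4  h5:4  h6:4  h7:4  h8:0 — peak 4.
Total lineman-hours = 28 over 8 hours ⇒ peak ≥ ⌈28/8⌉ = 4, so 4 is optimal.

4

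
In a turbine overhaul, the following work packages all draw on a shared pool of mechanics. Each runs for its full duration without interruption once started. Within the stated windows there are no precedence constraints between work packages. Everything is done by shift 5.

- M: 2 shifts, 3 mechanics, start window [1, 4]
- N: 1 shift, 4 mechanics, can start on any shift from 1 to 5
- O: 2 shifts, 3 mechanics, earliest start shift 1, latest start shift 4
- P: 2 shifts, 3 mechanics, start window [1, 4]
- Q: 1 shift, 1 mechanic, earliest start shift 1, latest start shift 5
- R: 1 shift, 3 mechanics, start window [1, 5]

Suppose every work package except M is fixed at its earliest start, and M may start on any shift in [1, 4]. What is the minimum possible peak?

M@1: s1:17  s2:9  s3:0  s4:0  s5:0 → peak 17
M@2: s1:14  s2:9  s3:3  s4:0  s5:0 → peak 14
M@3: s1:14  s2:6  s3:3  s4:3  s5:0 → peak 14
M@4: s1:14  s2:6  s3:0  s4:3  s5:3 → peak 14
Best is M@2, peak 14.

14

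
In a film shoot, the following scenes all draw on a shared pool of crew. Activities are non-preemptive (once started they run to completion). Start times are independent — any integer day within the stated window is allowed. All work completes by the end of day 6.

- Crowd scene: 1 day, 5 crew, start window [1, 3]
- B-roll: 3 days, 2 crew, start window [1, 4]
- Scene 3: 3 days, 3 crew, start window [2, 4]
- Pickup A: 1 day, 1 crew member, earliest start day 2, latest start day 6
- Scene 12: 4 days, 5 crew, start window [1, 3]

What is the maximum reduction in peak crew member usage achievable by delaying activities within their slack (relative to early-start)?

Early-start peak: d1:12  d2:11  d3:10  d4:8  d5:0  d6:0 ⇒ 12.
Leveled (Crowd scene@1, B-roll@1, Scene 3@4, Pickup A@2, Scene 12@2): d1:7  d2:8  d3:7  d4:8  d5:8  d6:3 ⇒ 8.
Reduction 12 − 8 = 4.

4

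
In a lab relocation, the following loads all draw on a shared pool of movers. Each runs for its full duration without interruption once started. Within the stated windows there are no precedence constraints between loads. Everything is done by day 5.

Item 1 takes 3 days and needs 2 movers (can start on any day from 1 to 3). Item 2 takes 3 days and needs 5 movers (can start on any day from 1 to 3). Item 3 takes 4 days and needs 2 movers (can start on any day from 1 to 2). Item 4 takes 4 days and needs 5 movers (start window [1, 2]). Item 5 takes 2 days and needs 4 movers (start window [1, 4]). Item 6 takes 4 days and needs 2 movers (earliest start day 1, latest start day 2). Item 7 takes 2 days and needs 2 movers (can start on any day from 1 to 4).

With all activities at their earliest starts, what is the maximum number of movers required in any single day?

Early-start schedule: Item 1@1, Item 2@1, Item 3@1, Item 4@1, Item 5@1, Item 6@1, Item 7@1.
Load per day: day 1: 22, day 2: 22, day 3: 16, day 4: 9, day 5: 0.
Peak is 22.

22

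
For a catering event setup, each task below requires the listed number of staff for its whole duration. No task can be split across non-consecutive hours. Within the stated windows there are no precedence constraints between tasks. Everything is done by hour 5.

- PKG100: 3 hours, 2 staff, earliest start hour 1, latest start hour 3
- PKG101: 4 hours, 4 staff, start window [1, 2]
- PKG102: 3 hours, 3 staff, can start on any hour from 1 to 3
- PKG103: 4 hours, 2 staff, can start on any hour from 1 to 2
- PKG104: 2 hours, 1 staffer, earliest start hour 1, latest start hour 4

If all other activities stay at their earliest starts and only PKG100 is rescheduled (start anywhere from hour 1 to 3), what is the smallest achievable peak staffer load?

11

PKG100@1: h1:12  h2:12  h3:11  h4:6  h5:0 → peak 12
PKG100@2: h1:10  h2:12  h3:11  h4:8  h5:0 → peak 12
PKG100@3: h1:10  h2:10  h3:11  h4:8  h5:2 → peak 11
Best is PKG100@3, peak 11.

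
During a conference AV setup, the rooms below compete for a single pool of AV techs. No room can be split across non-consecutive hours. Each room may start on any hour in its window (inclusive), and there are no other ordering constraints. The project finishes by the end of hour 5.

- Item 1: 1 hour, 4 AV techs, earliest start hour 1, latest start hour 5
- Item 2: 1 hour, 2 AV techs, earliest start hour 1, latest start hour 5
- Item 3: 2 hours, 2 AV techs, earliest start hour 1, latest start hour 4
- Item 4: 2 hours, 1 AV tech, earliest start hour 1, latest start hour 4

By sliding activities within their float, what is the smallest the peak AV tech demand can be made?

Early-start (Item 1@1, Item 2@1, Item 3@1, Item 4@1) gives peak 9: h1:9  h2:3  h3:0  h4:0  h5:0.
Shift Item 2→2, Item 3→2, Item 4→3.
Schedule Item 1@1, Item 2@2, Item 3@2, Item 4@3: h1:4  h2:4  h3:3  h4:1  h5:0 — peak 4.

4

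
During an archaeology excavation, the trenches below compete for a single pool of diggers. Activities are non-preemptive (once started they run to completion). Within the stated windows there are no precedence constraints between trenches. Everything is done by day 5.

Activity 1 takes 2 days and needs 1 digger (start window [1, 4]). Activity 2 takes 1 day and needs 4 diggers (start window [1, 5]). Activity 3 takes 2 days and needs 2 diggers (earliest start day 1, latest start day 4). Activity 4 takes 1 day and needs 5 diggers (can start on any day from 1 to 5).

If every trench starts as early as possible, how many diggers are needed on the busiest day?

Early-start schedule: Activity 1@1, Activity 2@1, Activity 3@1, Activity 4@1.
Load per day: day 1: 12, day 2: 3, day 3: 0, day 4: 0, day 5: 0.
Peak is 12.

12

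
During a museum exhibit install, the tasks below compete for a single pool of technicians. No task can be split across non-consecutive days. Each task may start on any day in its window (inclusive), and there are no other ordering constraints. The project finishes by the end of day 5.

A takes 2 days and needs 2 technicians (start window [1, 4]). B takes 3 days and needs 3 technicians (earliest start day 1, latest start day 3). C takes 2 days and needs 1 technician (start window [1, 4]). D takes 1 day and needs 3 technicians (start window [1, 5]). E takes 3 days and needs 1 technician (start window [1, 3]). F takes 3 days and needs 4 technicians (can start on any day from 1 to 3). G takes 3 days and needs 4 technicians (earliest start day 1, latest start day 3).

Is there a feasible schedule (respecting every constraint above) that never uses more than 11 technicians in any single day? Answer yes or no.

no

The minimum achievable peak is 12; 11 < 12, so no feasible schedule stays within the cap.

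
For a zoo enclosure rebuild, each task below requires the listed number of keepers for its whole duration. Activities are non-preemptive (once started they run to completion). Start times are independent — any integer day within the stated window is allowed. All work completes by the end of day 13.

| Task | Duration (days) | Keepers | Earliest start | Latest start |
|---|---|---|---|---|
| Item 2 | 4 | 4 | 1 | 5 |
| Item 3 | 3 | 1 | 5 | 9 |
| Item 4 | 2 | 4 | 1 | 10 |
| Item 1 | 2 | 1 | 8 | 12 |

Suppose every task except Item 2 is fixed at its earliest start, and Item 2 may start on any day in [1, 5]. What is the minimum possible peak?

5

Item 2@1: d1:8  d2:8  d3:4  d4:4  d5:1  d6:1  d7:1  d8:1  d9:1  d10:0  d11:0  d12:0  d13:0 → peak 8
Item 2@2: d1:4  d2:8  d3:4  d4:4  d5:5  d6:1  d7:1  d8:1  d9:1  d10:0  d11:0  d12:0  d13:0 → peak 8
Item 2@3: d1:4  d2:4  d3:4  d4:4  d5:5  d6:5  d7:1  d8:1  d9:1  d10:0  d11:0  d12:0  d13:0 → peak 5
Item 2@4: d1:4  d2:4  d3:0  d4:4  d5:5  d6:5  d7:5  d8:1  d9:1  d10:0  d11:0  d12:0  d13:0 → peak 5
Item 2@5: d1:4  d2:4  d3:0  d4:0  d5:5  d6:5  d7:5  d8:5  d9:1  d10:0  d11:0  d12:0  d13:0 → peak 5
Best is Item 2@3, peak 5.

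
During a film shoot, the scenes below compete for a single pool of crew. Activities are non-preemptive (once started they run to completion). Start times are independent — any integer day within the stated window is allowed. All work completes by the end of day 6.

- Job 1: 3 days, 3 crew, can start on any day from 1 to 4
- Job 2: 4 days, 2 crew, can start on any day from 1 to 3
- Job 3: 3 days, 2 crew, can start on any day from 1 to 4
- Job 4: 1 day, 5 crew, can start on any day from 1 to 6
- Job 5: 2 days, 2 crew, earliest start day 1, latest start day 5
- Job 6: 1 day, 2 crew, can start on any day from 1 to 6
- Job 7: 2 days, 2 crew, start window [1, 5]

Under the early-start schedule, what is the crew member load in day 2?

At early start, day 2 has: Job 1, Job 2, Job 3, Job 5, Job 7.
Demand: 3 + 2 + 2 + 2 + 2 = 11.

11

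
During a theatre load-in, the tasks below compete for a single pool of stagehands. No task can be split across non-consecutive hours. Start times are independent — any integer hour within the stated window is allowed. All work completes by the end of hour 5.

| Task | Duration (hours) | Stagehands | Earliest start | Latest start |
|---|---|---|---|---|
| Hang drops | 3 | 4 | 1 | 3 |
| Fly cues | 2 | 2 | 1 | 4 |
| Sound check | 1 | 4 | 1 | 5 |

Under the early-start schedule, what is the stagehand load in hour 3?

4

At early start, hour 3 has: Hang drops.
Demand: 4 = 4.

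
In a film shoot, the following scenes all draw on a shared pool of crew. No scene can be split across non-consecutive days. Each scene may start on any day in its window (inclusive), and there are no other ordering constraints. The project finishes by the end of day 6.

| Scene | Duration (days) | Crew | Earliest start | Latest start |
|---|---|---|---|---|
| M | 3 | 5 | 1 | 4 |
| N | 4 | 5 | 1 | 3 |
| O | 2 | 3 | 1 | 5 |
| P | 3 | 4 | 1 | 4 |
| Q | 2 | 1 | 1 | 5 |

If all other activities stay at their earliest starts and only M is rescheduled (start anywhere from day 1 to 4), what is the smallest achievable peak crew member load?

M@1: d1:18  d2:18  d3:14  d4:5  d5:0  d6:0 → peak 18
M@2: d1:13  d2:18  d3:14  d4:10  d5:0  d6:0 → peak 18
M@3: d1:13  d2:13  d3:14  d4:10  d5:5  d6:0 → peak 14
M@4: d1:13  d2:13  d3:9  d4:10  d5:5  d6:5 → peak 13
Best is M@4, peak 13.

13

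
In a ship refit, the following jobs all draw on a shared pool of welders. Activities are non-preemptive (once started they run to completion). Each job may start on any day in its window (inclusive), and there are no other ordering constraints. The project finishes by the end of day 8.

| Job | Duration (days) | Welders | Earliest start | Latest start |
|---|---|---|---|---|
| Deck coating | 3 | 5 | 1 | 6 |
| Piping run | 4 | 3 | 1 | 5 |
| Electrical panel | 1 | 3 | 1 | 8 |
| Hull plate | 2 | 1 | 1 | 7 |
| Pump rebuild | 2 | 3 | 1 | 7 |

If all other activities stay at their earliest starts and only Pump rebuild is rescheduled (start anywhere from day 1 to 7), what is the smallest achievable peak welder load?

12

Pump rebuild@1: d1:15  d2:12  d3:8  d4:3  d5:0  d6:0  d7:0  d8:0 → peak 15
Pump rebuild@2: d1:12  d2:12  d3:11  d4:3  d5:0  d6:0  d7:0  d8:0 → peak 12
Pump rebuild@3: d1:12  d2:9  d3:11  d4:6  d5:0  d6:0  d7:0  d8:0 → peak 12
Pump rebuild@4: d1:12  d2:9  d3:8  d4:6  d5:3  d6:0  d7:0  d8:0 → peak 12
Pump rebuild@5: d1:12  d2:9  d3:8  d4:3  d5:3  d6:3  d7:0  d8:0 → peak 12
Pump rebuild@6: d1:12  d2:9  d3:8  d4:3  d5:0  d6:3  d7:3  d8:0 → peak 12
Pump rebuild@7: d1:12  d2:9  d3:8  d4:3  d5:0  d6:0  d7:3  d8:3 → peak 12
Best is Pump rebuild@2, peak 12.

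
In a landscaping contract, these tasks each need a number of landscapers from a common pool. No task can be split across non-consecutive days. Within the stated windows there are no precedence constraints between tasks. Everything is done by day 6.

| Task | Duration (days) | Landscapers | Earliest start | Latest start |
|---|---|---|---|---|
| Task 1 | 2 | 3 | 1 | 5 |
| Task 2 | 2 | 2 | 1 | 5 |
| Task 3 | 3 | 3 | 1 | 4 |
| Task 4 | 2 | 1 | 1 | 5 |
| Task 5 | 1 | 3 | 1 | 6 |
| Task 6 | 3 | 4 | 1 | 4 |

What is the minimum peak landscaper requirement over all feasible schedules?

Early-start (Task 1@1, Task 2@1, Task 3@1, Task 4@1, Task 5@1, Task 6@1) gives peak 16: d1:16  d2:13  d3:7  d4:0  d5:0  d6:0.
Shift Task 3→3, Task 5→3, Task 6→4.
Schedule Task 1@1, Task 2@1, Task 3@3, Task 4@1, Task 5@3, Task 6@4: d1:6  d2:6  d3:6  d4:7  d5:7  d6:4 — peak 7.

7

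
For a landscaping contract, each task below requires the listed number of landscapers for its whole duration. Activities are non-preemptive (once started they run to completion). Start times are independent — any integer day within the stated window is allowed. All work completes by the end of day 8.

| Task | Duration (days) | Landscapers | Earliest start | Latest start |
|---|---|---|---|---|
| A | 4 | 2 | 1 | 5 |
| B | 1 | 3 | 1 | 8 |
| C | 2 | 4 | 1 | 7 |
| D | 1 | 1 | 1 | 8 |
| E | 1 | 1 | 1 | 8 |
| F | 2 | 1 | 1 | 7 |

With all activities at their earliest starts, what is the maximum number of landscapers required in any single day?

12

Early-start schedule: A@1, B@1, C@1, D@1, E@1, F@1.
Load per day: day 1: 12, day 2: 7, day 3: 2, day 4: 2, day 5: 0, day 6: 0, day 7: 0, day 8: 0.
Peak is 12.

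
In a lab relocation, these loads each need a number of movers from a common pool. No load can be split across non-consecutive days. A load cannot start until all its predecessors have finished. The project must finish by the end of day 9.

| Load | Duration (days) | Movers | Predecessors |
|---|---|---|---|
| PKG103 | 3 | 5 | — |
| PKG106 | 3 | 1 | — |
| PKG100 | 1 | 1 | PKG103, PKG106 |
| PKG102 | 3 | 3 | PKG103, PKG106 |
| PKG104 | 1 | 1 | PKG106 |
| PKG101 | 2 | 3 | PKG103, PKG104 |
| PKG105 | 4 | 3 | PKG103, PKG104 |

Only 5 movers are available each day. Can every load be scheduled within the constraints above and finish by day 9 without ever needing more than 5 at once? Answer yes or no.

Total mover-days = 47; over 9 days the average is 47/9 > 5, so some day must exceed 5.

no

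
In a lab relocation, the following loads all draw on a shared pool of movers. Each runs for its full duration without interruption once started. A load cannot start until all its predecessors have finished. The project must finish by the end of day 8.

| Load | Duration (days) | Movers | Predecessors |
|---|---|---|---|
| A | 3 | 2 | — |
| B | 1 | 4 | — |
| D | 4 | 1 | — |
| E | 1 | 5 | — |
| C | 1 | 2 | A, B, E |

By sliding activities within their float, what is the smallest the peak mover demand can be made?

Early-start (A@1, B@1, D@1, E@1, C@4) gives peak 12: d1:12  d2:3  d3:3  d4:3  d5:0  d6:0  d7:0  d8:0.
Shift B→4, E→5, C→6.
Schedule A@1, B@4, D@1, E@5, C@6: d1:3  d2:3  d3:3  d4:5  d5:5  d6:2  d7:0  d8:0 — peak 5.

5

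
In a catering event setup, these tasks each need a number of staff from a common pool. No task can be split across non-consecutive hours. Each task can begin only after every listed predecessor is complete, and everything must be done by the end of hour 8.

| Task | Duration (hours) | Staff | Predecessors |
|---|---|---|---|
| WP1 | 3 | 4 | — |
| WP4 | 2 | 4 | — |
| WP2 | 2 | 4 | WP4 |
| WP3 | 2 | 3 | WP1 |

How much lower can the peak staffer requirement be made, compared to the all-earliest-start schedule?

1

Early-start peak: h1:8  h2:8  h3:8  h4:7  h5:3  h6:0  h7:0  h8:0 ⇒ 8.
Leveled (WP1@1, WP4@4, WP2@6, WP3@4): h1:4  h2:4  h3:4  h4:7  h5:7  h6:4  h7:4  h8:0 ⇒ 7.
Reduction 8 − 7 = 1.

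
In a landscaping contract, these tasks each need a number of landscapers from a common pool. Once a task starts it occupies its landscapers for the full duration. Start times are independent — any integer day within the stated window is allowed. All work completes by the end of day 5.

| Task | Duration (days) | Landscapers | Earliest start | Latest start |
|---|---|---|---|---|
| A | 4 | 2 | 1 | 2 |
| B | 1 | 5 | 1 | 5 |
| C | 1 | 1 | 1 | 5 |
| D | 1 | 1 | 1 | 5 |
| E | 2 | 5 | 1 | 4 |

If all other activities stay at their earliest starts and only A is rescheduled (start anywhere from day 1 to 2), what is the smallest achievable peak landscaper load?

A@1: d1:14  d2:7  d3:2  d4:2  d5:0 → peak 14
A@2: d1:12  d2:7  d3:2  d4:2  d5:2 → peak 12
Best is A@2, peak 12.

12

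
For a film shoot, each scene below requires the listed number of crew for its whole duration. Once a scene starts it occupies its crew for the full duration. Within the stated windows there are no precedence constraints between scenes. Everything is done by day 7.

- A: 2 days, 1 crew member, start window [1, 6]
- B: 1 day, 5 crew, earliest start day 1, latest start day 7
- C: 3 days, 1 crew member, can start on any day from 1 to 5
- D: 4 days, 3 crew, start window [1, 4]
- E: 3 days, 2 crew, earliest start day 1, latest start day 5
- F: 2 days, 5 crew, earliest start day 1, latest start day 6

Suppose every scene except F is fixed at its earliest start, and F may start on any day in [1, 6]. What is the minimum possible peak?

F@1: d1:17  d2:12  d3:6  d4:3  d5:0  d6:0  d7:0 → peak 17
F@2: d1:12  d2:12  d3:11  d4:3  d5:0  d6:0  d7:0 → peak 12
F@3: d1:12  d2:7  d3:11  d4:8  d5:0  d6:0  d7:0 → peak 12
F@4: d1:12  d2:7  d3:6  d4:8  d5:5  d6:0  d7:0 → peak 12
F@5: d1:12  d2:7  d3:6  d4:3  d5:5  d6:5  d7:0 → peak 12
F@6: d1:12  d2:7  d3:6  d4:3  d5:0  d6:5  d7:5 → peak 12
Best is F@2, peak 12.

12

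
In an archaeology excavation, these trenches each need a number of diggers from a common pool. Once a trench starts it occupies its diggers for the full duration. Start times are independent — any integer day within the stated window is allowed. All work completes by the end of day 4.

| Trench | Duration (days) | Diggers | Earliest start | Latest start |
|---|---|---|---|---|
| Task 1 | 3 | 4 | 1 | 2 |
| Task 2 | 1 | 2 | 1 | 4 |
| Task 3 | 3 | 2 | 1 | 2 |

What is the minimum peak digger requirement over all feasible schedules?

6

Early-start (Task 1@1, Task 2@1, Task 3@1) gives peak 8: d1:8  d2:6  d3:6  d4:0.
Shift Task 3→2.
Schedule Task 1@1, Task 2@1, Task 3@2: d1:6  d2:6  d3:6  d4:2 — peak 6.
No arrangement of the 16 feasible schedules does better.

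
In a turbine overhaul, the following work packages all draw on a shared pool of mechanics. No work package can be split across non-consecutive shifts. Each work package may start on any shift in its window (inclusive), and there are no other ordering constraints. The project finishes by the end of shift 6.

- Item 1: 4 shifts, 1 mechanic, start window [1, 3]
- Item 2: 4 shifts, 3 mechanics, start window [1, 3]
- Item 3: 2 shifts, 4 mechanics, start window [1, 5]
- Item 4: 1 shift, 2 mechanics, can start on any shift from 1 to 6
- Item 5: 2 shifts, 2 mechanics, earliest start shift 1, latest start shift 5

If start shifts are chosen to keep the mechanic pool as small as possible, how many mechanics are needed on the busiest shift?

Early-start (Item 1@1, Item 2@1, Item 3@1, Item 4@1, Item 5@1) gives peak 12: s1:12  s2:10  s3:4  s4:4  s5:0  s6:0.
Shift Item 3→5, Item 5→2.
Schedule Item 1@1, Item 2@1, Item 3@5, Item 4@1, Item 5@2: s1:6  s2:6  s3:6  s4:4  s5:4  s6:4 — peak 6.

6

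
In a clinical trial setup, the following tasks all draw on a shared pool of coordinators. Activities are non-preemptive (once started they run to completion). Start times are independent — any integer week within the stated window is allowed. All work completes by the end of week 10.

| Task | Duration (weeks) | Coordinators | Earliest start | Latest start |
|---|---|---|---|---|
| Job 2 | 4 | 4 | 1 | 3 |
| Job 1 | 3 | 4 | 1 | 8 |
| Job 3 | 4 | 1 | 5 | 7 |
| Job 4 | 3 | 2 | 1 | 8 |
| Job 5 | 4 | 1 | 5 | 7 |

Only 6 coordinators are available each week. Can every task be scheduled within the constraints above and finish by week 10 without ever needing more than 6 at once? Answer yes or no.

yes

Schedule Job 2@1, Job 1@5, Job 3@5, Job 4@1, Job 5@5: w1:6  w2:6  w3:6  w4:4  w5:6  w6:6  w7:6  w8:2  w9:0  w10:0 — peak 6 ≤ 6.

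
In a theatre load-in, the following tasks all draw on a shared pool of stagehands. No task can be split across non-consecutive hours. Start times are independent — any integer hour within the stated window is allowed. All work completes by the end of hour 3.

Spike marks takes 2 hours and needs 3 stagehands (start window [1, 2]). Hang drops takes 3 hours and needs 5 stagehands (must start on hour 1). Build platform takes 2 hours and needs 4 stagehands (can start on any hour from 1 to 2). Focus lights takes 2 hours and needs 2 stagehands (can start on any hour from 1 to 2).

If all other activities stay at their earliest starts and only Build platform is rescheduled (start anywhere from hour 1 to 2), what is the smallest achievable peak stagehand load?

14

Build platform@1: h1:14  h2:14  h3:5 → peak 14
Build platform@2: h1:10  h2:14  h3:9 → peak 14
Best is Build platform@1, peak 14.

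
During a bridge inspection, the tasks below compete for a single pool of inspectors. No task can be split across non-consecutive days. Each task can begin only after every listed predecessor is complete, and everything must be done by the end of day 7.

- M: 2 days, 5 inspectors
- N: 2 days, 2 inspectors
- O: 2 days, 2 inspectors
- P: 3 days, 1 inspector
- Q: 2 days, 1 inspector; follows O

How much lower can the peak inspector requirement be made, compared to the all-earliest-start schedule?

5

Early-start peak: d1:10  d2:10  d3:2  d4:1  d5:0  d6:0  d7:0 ⇒ 10.
Leveled (M@1, N@3, O@3, P@3, Q@5): d1:5  d2:5  d3:5  d4:5  d5:2  d6:1  d7:0 ⇒ 5.
Reduction 10 − 5 = 5.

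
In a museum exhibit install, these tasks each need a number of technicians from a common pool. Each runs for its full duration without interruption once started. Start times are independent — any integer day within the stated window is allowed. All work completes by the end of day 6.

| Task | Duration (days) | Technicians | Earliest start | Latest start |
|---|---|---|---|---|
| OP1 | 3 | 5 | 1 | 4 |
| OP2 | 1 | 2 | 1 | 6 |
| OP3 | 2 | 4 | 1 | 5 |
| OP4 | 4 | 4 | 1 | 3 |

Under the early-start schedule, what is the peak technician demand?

15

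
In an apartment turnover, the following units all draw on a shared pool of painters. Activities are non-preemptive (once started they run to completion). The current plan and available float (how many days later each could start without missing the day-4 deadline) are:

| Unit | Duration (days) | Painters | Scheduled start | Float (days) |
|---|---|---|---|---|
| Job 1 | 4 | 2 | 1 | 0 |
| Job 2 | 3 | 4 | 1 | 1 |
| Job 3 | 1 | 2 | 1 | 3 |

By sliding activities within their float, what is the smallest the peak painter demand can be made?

Early-start (Job 1@1, Job 2@1, Job 3@1) gives peak 8: d1:8  d2:6  d3:6  d4:2.
Shift Job 3→4.
Schedule Job 1@1, Job 2@1, Job 3@4: d1:6  d2:6  d3:6  d4:4 — peak 6.
Total painter-days = 22 over 4 days ⇒ peak ≥ ⌈22/4⌉ = 6, so 6 is optimal.

6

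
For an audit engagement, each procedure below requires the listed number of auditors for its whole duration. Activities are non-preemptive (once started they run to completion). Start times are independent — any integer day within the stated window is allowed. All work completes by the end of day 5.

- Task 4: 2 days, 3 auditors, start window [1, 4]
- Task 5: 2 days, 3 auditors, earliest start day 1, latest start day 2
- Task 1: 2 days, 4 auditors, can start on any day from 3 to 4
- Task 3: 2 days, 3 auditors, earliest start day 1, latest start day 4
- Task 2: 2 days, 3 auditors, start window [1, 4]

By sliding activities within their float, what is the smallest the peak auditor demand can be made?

9

Early-start (Task 4@1, Task 5@1, Task 1@3, Task 3@1, Task 2@1) gives peak 12: d1:12  d2:12  d3:4  d4:4  d5:0.
Shift Task 2→3.
Schedule Task 4@1, Task 5@1, Task 1@3, Task 3@1, Task 2@3: d1:9  d2:9  d3:7  d4:7  d5:0 — peak 9.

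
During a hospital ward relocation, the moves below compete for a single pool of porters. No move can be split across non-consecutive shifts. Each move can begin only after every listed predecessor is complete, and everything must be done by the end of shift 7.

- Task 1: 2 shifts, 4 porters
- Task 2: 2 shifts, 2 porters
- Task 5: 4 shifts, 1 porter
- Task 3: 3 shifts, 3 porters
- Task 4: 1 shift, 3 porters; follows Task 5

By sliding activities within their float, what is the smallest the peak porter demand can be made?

5

Early-start (Task 1@1, Task 2@1, Task 5@1, Task 3@1, Task 4@5) gives peak 10: s1:10  s2:10  s3:4  s4:1  s5:3  s6:0  s7:0.
Shift Task 2→5, Task 3→3, Task 4→6.
Schedule Task 1@1, Task 2@5, Task 5@1, Task 3@3, Task 4@6: s1:5  s2:5  s3:4  s4:4  s5:5  s6:5  s7:0 — peak 5.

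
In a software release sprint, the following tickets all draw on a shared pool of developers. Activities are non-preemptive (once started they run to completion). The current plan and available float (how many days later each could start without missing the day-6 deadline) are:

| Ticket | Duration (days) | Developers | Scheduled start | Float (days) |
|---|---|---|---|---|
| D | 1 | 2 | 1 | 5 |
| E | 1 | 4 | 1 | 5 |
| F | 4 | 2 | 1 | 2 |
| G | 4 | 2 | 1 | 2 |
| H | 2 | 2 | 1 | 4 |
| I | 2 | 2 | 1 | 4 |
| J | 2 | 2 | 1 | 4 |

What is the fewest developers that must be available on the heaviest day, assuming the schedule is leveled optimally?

Early-start (D@1, E@1, F@1, G@1, H@1, I@1, J@1) gives peak 16: d1:16  d2:10  d3:4  d4:4  d5:0  d6:0.
Shift E→2, G→3, H→3, I→5, J→5.
Schedule D@1, E@2, F@1, G@3, H@3, I@5, J@5: d1:4  d2:6  d3:6  d4:6  d5:6  d6:6 — peak 6.
Total developer-days = 34 over 6 days ⇒ peak ≥ ⌈34/6⌉ = 6, so 6 is optimal.

6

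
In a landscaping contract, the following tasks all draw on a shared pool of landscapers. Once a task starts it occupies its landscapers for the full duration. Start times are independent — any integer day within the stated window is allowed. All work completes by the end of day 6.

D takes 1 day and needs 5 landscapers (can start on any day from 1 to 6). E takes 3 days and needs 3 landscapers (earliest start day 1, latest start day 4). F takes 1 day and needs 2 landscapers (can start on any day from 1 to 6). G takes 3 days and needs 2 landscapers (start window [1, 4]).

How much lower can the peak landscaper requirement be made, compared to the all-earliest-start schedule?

7

Early-start peak: d1:12  d2:5  d3:5  d4:0  d5:0  d6:0 ⇒ 12.
Leveled (D@1, E@2, F@2, G@3): d1:5  d2:5  d3:5  d4:5  d5:2  d6:0 ⇒ 5.
Reduction 12 − 5 = 7.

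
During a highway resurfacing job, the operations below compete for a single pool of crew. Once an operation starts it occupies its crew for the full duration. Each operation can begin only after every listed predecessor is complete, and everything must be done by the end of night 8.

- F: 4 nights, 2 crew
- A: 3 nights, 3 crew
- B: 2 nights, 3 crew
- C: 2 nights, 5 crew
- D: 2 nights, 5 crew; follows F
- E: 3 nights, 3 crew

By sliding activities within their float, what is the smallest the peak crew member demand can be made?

8

Early-start (F@1, A@1, B@1, C@1, D@5, E@1) gives peak 16: n1:16  n2:16  n3:8  n4:2  n5:5  n6:5  n7:0  n8:0.
Shift C→4, D→6, E→5.
Schedule F@1, A@1, B@1, C@4, D@6, E@5: n1:8  n2:8  n3:5  n4:7  n5:8  n6:8  n7:8  n8:0 — peak 8.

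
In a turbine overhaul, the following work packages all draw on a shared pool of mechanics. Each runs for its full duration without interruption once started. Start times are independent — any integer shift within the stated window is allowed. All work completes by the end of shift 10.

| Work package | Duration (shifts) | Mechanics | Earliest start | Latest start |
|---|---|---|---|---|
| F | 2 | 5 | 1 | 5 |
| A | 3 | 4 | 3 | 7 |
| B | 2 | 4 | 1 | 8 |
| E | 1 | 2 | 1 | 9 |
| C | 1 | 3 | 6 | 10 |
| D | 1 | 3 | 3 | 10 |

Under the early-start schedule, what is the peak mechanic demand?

Early-start schedule: F@1, A@3, B@1, E@1, C@6, D@3.
Load per shift: shift 1: 11, shift 2: 9, shift 3: 7, shift 4: 4, shift 5: 4, shift 6: 3, shift 7: 0, shift 8: 0, shift 9: 0, shift 10: 0.
Peak is 11.

11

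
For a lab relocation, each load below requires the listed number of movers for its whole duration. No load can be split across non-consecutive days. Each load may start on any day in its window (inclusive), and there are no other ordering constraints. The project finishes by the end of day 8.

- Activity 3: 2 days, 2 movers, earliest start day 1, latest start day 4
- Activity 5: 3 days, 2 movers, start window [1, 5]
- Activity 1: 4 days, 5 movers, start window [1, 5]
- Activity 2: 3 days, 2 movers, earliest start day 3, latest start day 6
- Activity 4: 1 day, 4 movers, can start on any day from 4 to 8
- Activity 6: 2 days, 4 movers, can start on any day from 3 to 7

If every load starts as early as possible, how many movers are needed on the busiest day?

15

Early-start schedule: Activity 3@1, Activity 5@1, Activity 1@1, Activity 2@3, Activity 4@4, Activity 6@3.
Load per day: day 1: 9, day 2: 9, day 3: 13, day 4: 15, day 5: 2, day 6: 0, day 7: 0, day 8: 0.
Peak is 15.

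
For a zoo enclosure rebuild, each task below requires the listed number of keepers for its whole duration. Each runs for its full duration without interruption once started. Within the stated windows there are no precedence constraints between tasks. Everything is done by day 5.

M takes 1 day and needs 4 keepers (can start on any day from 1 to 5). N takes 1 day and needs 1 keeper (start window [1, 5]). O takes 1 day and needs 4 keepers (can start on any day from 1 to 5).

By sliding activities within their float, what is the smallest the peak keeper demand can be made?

Early-start (M@1, N@1, O@1) gives peak 9: d1:9  d2:0  d3:0  d4:0  d5:0.
Shift N→2, O→3.
Schedule M@1, N@2, O@3: d1:4  d2:1  d3:4  d4:0  d5:0 — peak 4.

4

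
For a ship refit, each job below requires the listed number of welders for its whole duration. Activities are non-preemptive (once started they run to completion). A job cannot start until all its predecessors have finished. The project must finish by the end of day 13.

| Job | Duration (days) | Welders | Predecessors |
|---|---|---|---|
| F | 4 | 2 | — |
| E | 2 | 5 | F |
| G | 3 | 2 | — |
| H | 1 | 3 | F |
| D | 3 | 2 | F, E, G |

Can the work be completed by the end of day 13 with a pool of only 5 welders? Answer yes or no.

Schedule F@1, E@5, G@1, H@7, D@7: d1:4  d2:4  d3:4  d4:2  d5:5  d6:5  d7:5  d8:2  d9:2  d10:0  d11:0  d12:0  d13:0 — peak 5 ≤ 5.

yes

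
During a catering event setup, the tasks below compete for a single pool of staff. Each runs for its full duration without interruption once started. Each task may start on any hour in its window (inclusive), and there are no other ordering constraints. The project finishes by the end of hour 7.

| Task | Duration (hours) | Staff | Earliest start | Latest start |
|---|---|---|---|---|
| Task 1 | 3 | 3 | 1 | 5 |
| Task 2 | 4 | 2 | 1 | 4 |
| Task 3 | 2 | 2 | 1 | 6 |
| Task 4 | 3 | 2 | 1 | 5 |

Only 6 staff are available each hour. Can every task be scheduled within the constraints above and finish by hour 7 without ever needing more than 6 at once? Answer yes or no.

yes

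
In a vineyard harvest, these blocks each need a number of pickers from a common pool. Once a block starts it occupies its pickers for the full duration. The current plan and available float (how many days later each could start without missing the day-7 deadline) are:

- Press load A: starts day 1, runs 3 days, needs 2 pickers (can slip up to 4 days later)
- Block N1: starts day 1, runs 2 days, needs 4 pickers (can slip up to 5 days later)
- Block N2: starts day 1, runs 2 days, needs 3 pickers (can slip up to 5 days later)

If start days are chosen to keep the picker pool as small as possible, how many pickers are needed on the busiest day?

Early-start (Press load A@1, Block N1@1, Block N2@1) gives peak 9: d1:9  d2:9  d3:2  d4:0  d5:0  d6:0  d7:0.
Shift Block N1→4, Block N2→6.
Schedule Press load A@1, Block N1@4, Block N2@6: d1:2  d2:2  d3:2  d4:4  d5:4  d6:3  d7:3 — peak 4.

4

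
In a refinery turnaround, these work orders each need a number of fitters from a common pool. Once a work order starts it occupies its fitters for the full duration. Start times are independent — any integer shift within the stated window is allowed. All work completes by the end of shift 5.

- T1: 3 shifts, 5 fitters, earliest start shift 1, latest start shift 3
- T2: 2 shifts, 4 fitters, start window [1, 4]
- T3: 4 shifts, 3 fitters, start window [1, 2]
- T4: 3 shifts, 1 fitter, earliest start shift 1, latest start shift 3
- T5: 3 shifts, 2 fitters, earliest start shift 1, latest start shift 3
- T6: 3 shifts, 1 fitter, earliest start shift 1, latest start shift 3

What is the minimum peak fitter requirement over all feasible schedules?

12

Early-start (T1@1, T2@1, T3@1, T4@1, T5@1, T6@1) gives peak 16: s1:16  s2:16  s3:12  s4:3  s5:0.
Shift T4→3, T5→3, T6→3.
Schedule T1@1, T2@1, T3@1, T4@3, T5@3, T6@3: s1:12  s2:12  s3:12  s4:7  s5:4 — peak 12.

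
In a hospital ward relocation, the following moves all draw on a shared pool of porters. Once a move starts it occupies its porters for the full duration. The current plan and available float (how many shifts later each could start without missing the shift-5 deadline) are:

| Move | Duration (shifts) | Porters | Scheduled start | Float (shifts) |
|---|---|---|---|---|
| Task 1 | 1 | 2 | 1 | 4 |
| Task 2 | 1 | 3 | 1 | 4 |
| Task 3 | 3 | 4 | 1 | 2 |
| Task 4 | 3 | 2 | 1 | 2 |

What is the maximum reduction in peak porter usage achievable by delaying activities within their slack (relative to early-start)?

Early-start peak: s1:11  s2:6  s3:6  s4:0  s5:0 ⇒ 11.
Leveled (Task 1@1, Task 2@1, Task 3@2, Task 4@2): s1:5  s2:6  s3:6  s4:6  s5:0 ⇒ 6.
Reduction 11 − 6 = 5.

5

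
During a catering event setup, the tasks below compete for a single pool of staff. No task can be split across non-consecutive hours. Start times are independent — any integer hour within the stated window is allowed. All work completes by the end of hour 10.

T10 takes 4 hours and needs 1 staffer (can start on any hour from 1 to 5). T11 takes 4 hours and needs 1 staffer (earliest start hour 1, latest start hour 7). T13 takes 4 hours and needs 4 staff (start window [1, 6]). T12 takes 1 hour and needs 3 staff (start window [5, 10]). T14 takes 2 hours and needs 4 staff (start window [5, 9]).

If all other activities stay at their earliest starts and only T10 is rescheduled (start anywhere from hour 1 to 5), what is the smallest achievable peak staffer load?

T10@1: h1:6  h2:6  h3:6  h4:6  h5:7  h6:4  h7:0  h8:0  h9:0  h10:0 → peak 7
T10@2: h1:5  h2:6  h3:6  h4:6  h5:8  h6:4  h7:0  h8:0  h9:0  h10:0 → peak 8
T10@3: h1:5  h2:5  h3:6  h4:6  h5:8  h6:5  h7:0  h8:0  h9:0  h10:0 → peak 8
T10@4: h1:5  h2:5  h3:5  h4:6  h5:8  h6:5  h7:1  h8:0  h9:0  h10:0 → peak 8
T10@5: h1:5  h2:5  h3:5  h4:5  h5:8  h6:5  h7:1  h8:1  h9:0  h10:0 → peak 8
Best is T10@1, peak 7.

7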